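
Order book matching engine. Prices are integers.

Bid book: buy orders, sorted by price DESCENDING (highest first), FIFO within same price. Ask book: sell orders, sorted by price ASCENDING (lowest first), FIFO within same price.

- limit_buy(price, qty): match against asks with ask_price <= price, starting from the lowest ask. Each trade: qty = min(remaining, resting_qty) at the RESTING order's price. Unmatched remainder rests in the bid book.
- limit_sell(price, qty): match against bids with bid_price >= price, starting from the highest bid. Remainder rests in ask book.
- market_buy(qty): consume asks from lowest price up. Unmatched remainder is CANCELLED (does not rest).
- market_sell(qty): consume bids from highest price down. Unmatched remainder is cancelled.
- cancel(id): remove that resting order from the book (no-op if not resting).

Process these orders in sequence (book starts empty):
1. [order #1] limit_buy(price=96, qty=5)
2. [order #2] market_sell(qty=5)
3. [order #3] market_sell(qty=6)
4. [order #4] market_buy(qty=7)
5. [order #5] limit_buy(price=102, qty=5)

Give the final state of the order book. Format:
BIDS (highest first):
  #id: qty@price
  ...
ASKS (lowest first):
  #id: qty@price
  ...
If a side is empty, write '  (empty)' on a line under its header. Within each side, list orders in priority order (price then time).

Answer: BIDS (highest first):
  #5: 5@102
ASKS (lowest first):
  (empty)

Derivation:
After op 1 [order #1] limit_buy(price=96, qty=5): fills=none; bids=[#1:5@96] asks=[-]
After op 2 [order #2] market_sell(qty=5): fills=#1x#2:5@96; bids=[-] asks=[-]
After op 3 [order #3] market_sell(qty=6): fills=none; bids=[-] asks=[-]
After op 4 [order #4] market_buy(qty=7): fills=none; bids=[-] asks=[-]
After op 5 [order #5] limit_buy(price=102, qty=5): fills=none; bids=[#5:5@102] asks=[-]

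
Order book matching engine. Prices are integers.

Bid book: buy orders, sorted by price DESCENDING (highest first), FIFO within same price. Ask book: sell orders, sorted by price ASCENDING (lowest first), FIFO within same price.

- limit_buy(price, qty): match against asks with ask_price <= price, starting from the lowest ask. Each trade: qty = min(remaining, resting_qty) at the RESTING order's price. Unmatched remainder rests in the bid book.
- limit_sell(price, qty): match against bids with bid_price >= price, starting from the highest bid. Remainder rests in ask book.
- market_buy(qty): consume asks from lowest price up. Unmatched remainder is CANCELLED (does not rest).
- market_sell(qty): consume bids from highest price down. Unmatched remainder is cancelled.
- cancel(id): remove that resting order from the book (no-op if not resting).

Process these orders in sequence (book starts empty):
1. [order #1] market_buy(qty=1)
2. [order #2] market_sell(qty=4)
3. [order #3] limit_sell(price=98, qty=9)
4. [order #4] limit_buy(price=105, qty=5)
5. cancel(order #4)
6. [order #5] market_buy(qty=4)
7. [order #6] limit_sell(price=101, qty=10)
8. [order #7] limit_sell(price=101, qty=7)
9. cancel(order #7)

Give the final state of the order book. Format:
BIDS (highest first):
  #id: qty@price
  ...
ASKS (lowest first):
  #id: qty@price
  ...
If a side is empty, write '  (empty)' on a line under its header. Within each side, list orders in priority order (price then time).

After op 1 [order #1] market_buy(qty=1): fills=none; bids=[-] asks=[-]
After op 2 [order #2] market_sell(qty=4): fills=none; bids=[-] asks=[-]
After op 3 [order #3] limit_sell(price=98, qty=9): fills=none; bids=[-] asks=[#3:9@98]
After op 4 [order #4] limit_buy(price=105, qty=5): fills=#4x#3:5@98; bids=[-] asks=[#3:4@98]
After op 5 cancel(order #4): fills=none; bids=[-] asks=[#3:4@98]
After op 6 [order #5] market_buy(qty=4): fills=#5x#3:4@98; bids=[-] asks=[-]
After op 7 [order #6] limit_sell(price=101, qty=10): fills=none; bids=[-] asks=[#6:10@101]
After op 8 [order #7] limit_sell(price=101, qty=7): fills=none; bids=[-] asks=[#6:10@101 #7:7@101]
After op 9 cancel(order #7): fills=none; bids=[-] asks=[#6:10@101]

Answer: BIDS (highest first):
  (empty)
ASKS (lowest first):
  #6: 10@101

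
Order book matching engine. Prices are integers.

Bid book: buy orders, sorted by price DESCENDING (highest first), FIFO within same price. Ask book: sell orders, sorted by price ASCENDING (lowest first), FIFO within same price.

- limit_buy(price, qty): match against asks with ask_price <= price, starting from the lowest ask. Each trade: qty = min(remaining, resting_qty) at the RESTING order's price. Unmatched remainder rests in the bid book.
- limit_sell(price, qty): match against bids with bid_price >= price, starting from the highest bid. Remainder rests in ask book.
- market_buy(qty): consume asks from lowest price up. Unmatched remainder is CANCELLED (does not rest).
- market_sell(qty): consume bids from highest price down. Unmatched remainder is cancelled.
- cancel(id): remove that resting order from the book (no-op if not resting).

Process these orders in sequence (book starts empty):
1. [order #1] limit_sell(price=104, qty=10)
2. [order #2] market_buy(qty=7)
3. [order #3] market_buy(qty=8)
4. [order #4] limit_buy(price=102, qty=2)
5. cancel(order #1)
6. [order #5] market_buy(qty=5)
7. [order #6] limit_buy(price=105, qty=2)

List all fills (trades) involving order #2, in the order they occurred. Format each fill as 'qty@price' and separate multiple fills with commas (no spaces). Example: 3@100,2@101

After op 1 [order #1] limit_sell(price=104, qty=10): fills=none; bids=[-] asks=[#1:10@104]
After op 2 [order #2] market_buy(qty=7): fills=#2x#1:7@104; bids=[-] asks=[#1:3@104]
After op 3 [order #3] market_buy(qty=8): fills=#3x#1:3@104; bids=[-] asks=[-]
After op 4 [order #4] limit_buy(price=102, qty=2): fills=none; bids=[#4:2@102] asks=[-]
After op 5 cancel(order #1): fills=none; bids=[#4:2@102] asks=[-]
After op 6 [order #5] market_buy(qty=5): fills=none; bids=[#4:2@102] asks=[-]
After op 7 [order #6] limit_buy(price=105, qty=2): fills=none; bids=[#6:2@105 #4:2@102] asks=[-]

Answer: 7@104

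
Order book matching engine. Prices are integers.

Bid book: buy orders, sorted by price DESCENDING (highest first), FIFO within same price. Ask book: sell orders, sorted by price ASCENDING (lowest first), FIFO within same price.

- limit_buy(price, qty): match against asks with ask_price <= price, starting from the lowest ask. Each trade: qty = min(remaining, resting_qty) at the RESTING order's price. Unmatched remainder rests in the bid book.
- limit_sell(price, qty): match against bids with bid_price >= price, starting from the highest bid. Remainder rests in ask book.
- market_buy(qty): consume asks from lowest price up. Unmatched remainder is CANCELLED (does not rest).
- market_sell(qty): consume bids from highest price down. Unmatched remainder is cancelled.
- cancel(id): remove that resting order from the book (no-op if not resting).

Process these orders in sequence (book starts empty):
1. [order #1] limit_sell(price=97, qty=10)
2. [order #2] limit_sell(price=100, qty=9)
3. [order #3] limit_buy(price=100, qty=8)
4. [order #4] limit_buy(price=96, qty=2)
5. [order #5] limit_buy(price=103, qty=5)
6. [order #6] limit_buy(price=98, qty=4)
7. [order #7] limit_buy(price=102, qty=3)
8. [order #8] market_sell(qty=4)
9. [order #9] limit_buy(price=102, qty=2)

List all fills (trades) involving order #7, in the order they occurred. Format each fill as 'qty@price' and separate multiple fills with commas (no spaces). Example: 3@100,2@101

Answer: 3@100

Derivation:
After op 1 [order #1] limit_sell(price=97, qty=10): fills=none; bids=[-] asks=[#1:10@97]
After op 2 [order #2] limit_sell(price=100, qty=9): fills=none; bids=[-] asks=[#1:10@97 #2:9@100]
After op 3 [order #3] limit_buy(price=100, qty=8): fills=#3x#1:8@97; bids=[-] asks=[#1:2@97 #2:9@100]
After op 4 [order #4] limit_buy(price=96, qty=2): fills=none; bids=[#4:2@96] asks=[#1:2@97 #2:9@100]
After op 5 [order #5] limit_buy(price=103, qty=5): fills=#5x#1:2@97 #5x#2:3@100; bids=[#4:2@96] asks=[#2:6@100]
After op 6 [order #6] limit_buy(price=98, qty=4): fills=none; bids=[#6:4@98 #4:2@96] asks=[#2:6@100]
After op 7 [order #7] limit_buy(price=102, qty=3): fills=#7x#2:3@100; bids=[#6:4@98 #4:2@96] asks=[#2:3@100]
After op 8 [order #8] market_sell(qty=4): fills=#6x#8:4@98; bids=[#4:2@96] asks=[#2:3@100]
After op 9 [order #9] limit_buy(price=102, qty=2): fills=#9x#2:2@100; bids=[#4:2@96] asks=[#2:1@100]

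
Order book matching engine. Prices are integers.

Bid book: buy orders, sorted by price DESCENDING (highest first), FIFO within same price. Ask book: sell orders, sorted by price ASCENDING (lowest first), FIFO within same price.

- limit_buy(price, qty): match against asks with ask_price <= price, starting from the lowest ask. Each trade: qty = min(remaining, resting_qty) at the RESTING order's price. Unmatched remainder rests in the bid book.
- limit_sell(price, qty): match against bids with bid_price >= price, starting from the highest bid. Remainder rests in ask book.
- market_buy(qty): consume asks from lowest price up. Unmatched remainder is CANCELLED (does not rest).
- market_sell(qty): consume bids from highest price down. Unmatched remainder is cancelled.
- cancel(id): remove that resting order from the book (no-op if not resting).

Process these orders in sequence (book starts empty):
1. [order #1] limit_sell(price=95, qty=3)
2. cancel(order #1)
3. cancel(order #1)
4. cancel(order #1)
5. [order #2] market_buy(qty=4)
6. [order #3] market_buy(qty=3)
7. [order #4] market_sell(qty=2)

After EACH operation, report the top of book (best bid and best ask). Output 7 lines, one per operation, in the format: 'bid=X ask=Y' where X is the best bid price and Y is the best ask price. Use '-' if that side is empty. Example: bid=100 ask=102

After op 1 [order #1] limit_sell(price=95, qty=3): fills=none; bids=[-] asks=[#1:3@95]
After op 2 cancel(order #1): fills=none; bids=[-] asks=[-]
After op 3 cancel(order #1): fills=none; bids=[-] asks=[-]
After op 4 cancel(order #1): fills=none; bids=[-] asks=[-]
After op 5 [order #2] market_buy(qty=4): fills=none; bids=[-] asks=[-]
After op 6 [order #3] market_buy(qty=3): fills=none; bids=[-] asks=[-]
After op 7 [order #4] market_sell(qty=2): fills=none; bids=[-] asks=[-]

Answer: bid=- ask=95
bid=- ask=-
bid=- ask=-
bid=- ask=-
bid=- ask=-
bid=- ask=-
bid=- ask=-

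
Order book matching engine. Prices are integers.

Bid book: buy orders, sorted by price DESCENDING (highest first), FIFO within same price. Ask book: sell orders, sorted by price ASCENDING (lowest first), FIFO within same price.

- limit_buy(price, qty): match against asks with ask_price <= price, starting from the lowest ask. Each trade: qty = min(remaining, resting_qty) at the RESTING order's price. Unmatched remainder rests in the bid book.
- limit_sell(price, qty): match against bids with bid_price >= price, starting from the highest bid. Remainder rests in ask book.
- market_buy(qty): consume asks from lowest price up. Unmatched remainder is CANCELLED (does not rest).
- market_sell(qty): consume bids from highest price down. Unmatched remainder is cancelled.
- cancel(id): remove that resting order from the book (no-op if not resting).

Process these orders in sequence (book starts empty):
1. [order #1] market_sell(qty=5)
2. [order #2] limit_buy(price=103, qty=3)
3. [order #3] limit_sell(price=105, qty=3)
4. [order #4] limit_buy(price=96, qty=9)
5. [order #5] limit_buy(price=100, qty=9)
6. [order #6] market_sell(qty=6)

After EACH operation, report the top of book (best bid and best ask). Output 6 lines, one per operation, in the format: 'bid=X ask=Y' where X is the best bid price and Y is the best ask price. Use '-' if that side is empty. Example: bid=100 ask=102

Answer: bid=- ask=-
bid=103 ask=-
bid=103 ask=105
bid=103 ask=105
bid=103 ask=105
bid=100 ask=105

Derivation:
After op 1 [order #1] market_sell(qty=5): fills=none; bids=[-] asks=[-]
After op 2 [order #2] limit_buy(price=103, qty=3): fills=none; bids=[#2:3@103] asks=[-]
After op 3 [order #3] limit_sell(price=105, qty=3): fills=none; bids=[#2:3@103] asks=[#3:3@105]
After op 4 [order #4] limit_buy(price=96, qty=9): fills=none; bids=[#2:3@103 #4:9@96] asks=[#3:3@105]
After op 5 [order #5] limit_buy(price=100, qty=9): fills=none; bids=[#2:3@103 #5:9@100 #4:9@96] asks=[#3:3@105]
After op 6 [order #6] market_sell(qty=6): fills=#2x#6:3@103 #5x#6:3@100; bids=[#5:6@100 #4:9@96] asks=[#3:3@105]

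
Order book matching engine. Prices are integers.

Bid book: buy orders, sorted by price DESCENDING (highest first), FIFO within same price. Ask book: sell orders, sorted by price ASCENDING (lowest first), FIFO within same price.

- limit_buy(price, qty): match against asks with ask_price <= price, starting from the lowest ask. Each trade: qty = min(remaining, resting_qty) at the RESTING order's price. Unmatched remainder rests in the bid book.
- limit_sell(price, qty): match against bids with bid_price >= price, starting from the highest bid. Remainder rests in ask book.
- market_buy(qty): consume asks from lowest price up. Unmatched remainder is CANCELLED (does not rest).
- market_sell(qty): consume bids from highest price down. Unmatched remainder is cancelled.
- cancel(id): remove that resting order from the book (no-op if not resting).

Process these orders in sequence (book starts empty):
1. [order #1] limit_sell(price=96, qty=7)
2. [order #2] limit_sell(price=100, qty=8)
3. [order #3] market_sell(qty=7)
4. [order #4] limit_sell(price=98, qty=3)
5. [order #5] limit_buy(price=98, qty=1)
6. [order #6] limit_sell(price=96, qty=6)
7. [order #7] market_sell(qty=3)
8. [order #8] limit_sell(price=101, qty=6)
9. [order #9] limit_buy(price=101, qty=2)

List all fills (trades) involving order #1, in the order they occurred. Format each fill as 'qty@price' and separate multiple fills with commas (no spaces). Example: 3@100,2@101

Answer: 1@96,2@96

Derivation:
After op 1 [order #1] limit_sell(price=96, qty=7): fills=none; bids=[-] asks=[#1:7@96]
After op 2 [order #2] limit_sell(price=100, qty=8): fills=none; bids=[-] asks=[#1:7@96 #2:8@100]
After op 3 [order #3] market_sell(qty=7): fills=none; bids=[-] asks=[#1:7@96 #2:8@100]
After op 4 [order #4] limit_sell(price=98, qty=3): fills=none; bids=[-] asks=[#1:7@96 #4:3@98 #2:8@100]
After op 5 [order #5] limit_buy(price=98, qty=1): fills=#5x#1:1@96; bids=[-] asks=[#1:6@96 #4:3@98 #2:8@100]
After op 6 [order #6] limit_sell(price=96, qty=6): fills=none; bids=[-] asks=[#1:6@96 #6:6@96 #4:3@98 #2:8@100]
After op 7 [order #7] market_sell(qty=3): fills=none; bids=[-] asks=[#1:6@96 #6:6@96 #4:3@98 #2:8@100]
After op 8 [order #8] limit_sell(price=101, qty=6): fills=none; bids=[-] asks=[#1:6@96 #6:6@96 #4:3@98 #2:8@100 #8:6@101]
After op 9 [order #9] limit_buy(price=101, qty=2): fills=#9x#1:2@96; bids=[-] asks=[#1:4@96 #6:6@96 #4:3@98 #2:8@100 #8:6@101]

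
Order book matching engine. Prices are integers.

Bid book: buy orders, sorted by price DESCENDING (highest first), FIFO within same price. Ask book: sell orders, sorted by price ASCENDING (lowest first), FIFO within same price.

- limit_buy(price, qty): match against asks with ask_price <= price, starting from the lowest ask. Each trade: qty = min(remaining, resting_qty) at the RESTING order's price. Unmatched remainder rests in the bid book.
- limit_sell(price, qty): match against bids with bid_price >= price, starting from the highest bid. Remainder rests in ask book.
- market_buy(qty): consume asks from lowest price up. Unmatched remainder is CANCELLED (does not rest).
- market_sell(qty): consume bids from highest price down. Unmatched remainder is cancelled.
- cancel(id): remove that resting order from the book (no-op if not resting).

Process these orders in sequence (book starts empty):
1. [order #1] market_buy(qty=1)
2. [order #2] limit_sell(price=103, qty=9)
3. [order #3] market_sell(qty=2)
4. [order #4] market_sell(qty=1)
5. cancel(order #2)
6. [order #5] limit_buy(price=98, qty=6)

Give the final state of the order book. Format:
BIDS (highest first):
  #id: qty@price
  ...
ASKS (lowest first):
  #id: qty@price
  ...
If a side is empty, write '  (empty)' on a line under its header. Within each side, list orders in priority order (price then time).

Answer: BIDS (highest first):
  #5: 6@98
ASKS (lowest first):
  (empty)

Derivation:
After op 1 [order #1] market_buy(qty=1): fills=none; bids=[-] asks=[-]
After op 2 [order #2] limit_sell(price=103, qty=9): fills=none; bids=[-] asks=[#2:9@103]
After op 3 [order #3] market_sell(qty=2): fills=none; bids=[-] asks=[#2:9@103]
After op 4 [order #4] market_sell(qty=1): fills=none; bids=[-] asks=[#2:9@103]
After op 5 cancel(order #2): fills=none; bids=[-] asks=[-]
After op 6 [order #5] limit_buy(price=98, qty=6): fills=none; bids=[#5:6@98] asks=[-]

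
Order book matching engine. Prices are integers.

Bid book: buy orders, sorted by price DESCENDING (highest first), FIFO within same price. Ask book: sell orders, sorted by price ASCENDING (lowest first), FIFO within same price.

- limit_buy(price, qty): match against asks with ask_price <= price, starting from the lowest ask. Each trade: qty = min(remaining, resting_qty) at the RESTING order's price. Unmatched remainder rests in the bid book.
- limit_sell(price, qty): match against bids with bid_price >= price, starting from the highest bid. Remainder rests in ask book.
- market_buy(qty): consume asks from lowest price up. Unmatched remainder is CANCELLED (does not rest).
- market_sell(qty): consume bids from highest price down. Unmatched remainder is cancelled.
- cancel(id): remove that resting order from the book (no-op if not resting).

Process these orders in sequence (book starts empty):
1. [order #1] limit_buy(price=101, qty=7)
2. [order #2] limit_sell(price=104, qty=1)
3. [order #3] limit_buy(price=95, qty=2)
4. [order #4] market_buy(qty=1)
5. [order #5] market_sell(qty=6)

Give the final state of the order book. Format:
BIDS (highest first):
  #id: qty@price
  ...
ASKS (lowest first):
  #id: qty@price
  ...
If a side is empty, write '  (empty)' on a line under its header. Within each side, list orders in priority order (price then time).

Answer: BIDS (highest first):
  #1: 1@101
  #3: 2@95
ASKS (lowest first):
  (empty)

Derivation:
After op 1 [order #1] limit_buy(price=101, qty=7): fills=none; bids=[#1:7@101] asks=[-]
After op 2 [order #2] limit_sell(price=104, qty=1): fills=none; bids=[#1:7@101] asks=[#2:1@104]
After op 3 [order #3] limit_buy(price=95, qty=2): fills=none; bids=[#1:7@101 #3:2@95] asks=[#2:1@104]
After op 4 [order #4] market_buy(qty=1): fills=#4x#2:1@104; bids=[#1:7@101 #3:2@95] asks=[-]
After op 5 [order #5] market_sell(qty=6): fills=#1x#5:6@101; bids=[#1:1@101 #3:2@95] asks=[-]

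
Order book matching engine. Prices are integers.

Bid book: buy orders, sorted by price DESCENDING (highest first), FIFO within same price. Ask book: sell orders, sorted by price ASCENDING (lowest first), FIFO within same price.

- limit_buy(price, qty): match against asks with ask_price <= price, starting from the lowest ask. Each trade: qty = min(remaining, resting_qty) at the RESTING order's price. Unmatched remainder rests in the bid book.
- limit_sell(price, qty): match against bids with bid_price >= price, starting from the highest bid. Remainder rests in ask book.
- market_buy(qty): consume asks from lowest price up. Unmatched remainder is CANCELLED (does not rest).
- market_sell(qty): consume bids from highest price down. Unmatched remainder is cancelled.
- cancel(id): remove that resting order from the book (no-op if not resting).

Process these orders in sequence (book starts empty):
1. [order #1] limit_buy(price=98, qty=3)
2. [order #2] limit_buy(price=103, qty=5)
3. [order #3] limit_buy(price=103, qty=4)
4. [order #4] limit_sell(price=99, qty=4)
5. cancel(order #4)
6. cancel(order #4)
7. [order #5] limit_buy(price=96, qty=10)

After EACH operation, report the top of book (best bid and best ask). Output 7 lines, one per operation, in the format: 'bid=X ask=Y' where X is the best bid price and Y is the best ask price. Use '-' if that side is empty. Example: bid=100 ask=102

After op 1 [order #1] limit_buy(price=98, qty=3): fills=none; bids=[#1:3@98] asks=[-]
After op 2 [order #2] limit_buy(price=103, qty=5): fills=none; bids=[#2:5@103 #1:3@98] asks=[-]
After op 3 [order #3] limit_buy(price=103, qty=4): fills=none; bids=[#2:5@103 #3:4@103 #1:3@98] asks=[-]
After op 4 [order #4] limit_sell(price=99, qty=4): fills=#2x#4:4@103; bids=[#2:1@103 #3:4@103 #1:3@98] asks=[-]
After op 5 cancel(order #4): fills=none; bids=[#2:1@103 #3:4@103 #1:3@98] asks=[-]
After op 6 cancel(order #4): fills=none; bids=[#2:1@103 #3:4@103 #1:3@98] asks=[-]
After op 7 [order #5] limit_buy(price=96, qty=10): fills=none; bids=[#2:1@103 #3:4@103 #1:3@98 #5:10@96] asks=[-]

Answer: bid=98 ask=-
bid=103 ask=-
bid=103 ask=-
bid=103 ask=-
bid=103 ask=-
bid=103 ask=-
bid=103 ask=-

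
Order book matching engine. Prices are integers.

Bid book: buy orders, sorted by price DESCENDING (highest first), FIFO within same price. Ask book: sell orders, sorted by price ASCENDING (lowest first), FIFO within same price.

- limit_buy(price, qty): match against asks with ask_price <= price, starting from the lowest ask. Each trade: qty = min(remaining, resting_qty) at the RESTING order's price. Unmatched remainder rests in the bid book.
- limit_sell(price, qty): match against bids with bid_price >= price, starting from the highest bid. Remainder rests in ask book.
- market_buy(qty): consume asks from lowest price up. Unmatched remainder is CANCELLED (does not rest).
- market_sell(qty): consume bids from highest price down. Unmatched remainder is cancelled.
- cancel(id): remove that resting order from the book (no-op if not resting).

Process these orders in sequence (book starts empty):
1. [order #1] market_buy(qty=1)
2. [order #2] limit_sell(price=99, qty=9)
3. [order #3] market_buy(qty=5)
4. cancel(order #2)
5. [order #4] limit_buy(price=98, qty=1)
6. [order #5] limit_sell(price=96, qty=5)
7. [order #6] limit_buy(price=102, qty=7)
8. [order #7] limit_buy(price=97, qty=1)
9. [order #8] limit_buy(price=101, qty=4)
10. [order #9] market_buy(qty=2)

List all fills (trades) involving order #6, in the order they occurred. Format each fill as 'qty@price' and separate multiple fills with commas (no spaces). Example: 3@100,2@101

After op 1 [order #1] market_buy(qty=1): fills=none; bids=[-] asks=[-]
After op 2 [order #2] limit_sell(price=99, qty=9): fills=none; bids=[-] asks=[#2:9@99]
After op 3 [order #3] market_buy(qty=5): fills=#3x#2:5@99; bids=[-] asks=[#2:4@99]
After op 4 cancel(order #2): fills=none; bids=[-] asks=[-]
After op 5 [order #4] limit_buy(price=98, qty=1): fills=none; bids=[#4:1@98] asks=[-]
After op 6 [order #5] limit_sell(price=96, qty=5): fills=#4x#5:1@98; bids=[-] asks=[#5:4@96]
After op 7 [order #6] limit_buy(price=102, qty=7): fills=#6x#5:4@96; bids=[#6:3@102] asks=[-]
After op 8 [order #7] limit_buy(price=97, qty=1): fills=none; bids=[#6:3@102 #7:1@97] asks=[-]
After op 9 [order #8] limit_buy(price=101, qty=4): fills=none; bids=[#6:3@102 #8:4@101 #7:1@97] asks=[-]
After op 10 [order #9] market_buy(qty=2): fills=none; bids=[#6:3@102 #8:4@101 #7:1@97] asks=[-]

Answer: 4@96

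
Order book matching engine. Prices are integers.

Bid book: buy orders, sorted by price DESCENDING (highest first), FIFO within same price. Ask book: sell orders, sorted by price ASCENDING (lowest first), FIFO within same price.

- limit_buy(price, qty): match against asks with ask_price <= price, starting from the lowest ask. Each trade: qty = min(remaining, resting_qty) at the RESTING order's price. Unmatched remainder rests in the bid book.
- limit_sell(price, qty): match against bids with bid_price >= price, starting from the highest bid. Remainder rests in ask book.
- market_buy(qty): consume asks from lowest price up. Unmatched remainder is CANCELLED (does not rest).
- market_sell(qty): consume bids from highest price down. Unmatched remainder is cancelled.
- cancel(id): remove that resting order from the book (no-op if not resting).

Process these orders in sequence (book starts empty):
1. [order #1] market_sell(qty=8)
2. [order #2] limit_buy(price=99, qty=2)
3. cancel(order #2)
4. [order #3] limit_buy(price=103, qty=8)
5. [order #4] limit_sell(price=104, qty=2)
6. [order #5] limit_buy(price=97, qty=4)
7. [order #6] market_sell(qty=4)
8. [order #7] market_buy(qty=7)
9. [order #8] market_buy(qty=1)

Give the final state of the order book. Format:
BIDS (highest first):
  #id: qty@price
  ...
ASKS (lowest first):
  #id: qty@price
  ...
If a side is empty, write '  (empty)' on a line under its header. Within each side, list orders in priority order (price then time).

Answer: BIDS (highest first):
  #3: 4@103
  #5: 4@97
ASKS (lowest first):
  (empty)

Derivation:
After op 1 [order #1] market_sell(qty=8): fills=none; bids=[-] asks=[-]
After op 2 [order #2] limit_buy(price=99, qty=2): fills=none; bids=[#2:2@99] asks=[-]
After op 3 cancel(order #2): fills=none; bids=[-] asks=[-]
After op 4 [order #3] limit_buy(price=103, qty=8): fills=none; bids=[#3:8@103] asks=[-]
After op 5 [order #4] limit_sell(price=104, qty=2): fills=none; bids=[#3:8@103] asks=[#4:2@104]
After op 6 [order #5] limit_buy(price=97, qty=4): fills=none; bids=[#3:8@103 #5:4@97] asks=[#4:2@104]
After op 7 [order #6] market_sell(qty=4): fills=#3x#6:4@103; bids=[#3:4@103 #5:4@97] asks=[#4:2@104]
After op 8 [order #7] market_buy(qty=7): fills=#7x#4:2@104; bids=[#3:4@103 #5:4@97] asks=[-]
After op 9 [order #8] market_buy(qty=1): fills=none; bids=[#3:4@103 #5:4@97] asks=[-]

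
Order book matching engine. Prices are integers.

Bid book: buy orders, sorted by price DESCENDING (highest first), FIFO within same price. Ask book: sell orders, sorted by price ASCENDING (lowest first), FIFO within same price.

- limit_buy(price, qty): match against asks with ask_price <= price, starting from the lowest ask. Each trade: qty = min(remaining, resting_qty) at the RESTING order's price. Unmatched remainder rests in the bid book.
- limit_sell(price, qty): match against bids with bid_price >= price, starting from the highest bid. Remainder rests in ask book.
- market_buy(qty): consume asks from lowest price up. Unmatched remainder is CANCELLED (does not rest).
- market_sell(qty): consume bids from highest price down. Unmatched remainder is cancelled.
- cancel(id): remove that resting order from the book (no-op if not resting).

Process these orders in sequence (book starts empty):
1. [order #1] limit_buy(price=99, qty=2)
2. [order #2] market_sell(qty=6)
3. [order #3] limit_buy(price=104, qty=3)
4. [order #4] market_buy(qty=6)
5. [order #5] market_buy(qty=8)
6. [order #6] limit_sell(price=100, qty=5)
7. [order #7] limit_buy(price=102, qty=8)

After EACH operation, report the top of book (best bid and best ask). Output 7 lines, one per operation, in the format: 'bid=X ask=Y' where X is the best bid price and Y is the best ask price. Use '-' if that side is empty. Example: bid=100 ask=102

After op 1 [order #1] limit_buy(price=99, qty=2): fills=none; bids=[#1:2@99] asks=[-]
After op 2 [order #2] market_sell(qty=6): fills=#1x#2:2@99; bids=[-] asks=[-]
After op 3 [order #3] limit_buy(price=104, qty=3): fills=none; bids=[#3:3@104] asks=[-]
After op 4 [order #4] market_buy(qty=6): fills=none; bids=[#3:3@104] asks=[-]
After op 5 [order #5] market_buy(qty=8): fills=none; bids=[#3:3@104] asks=[-]
After op 6 [order #6] limit_sell(price=100, qty=5): fills=#3x#6:3@104; bids=[-] asks=[#6:2@100]
After op 7 [order #7] limit_buy(price=102, qty=8): fills=#7x#6:2@100; bids=[#7:6@102] asks=[-]

Answer: bid=99 ask=-
bid=- ask=-
bid=104 ask=-
bid=104 ask=-
bid=104 ask=-
bid=- ask=100
bid=102 ask=-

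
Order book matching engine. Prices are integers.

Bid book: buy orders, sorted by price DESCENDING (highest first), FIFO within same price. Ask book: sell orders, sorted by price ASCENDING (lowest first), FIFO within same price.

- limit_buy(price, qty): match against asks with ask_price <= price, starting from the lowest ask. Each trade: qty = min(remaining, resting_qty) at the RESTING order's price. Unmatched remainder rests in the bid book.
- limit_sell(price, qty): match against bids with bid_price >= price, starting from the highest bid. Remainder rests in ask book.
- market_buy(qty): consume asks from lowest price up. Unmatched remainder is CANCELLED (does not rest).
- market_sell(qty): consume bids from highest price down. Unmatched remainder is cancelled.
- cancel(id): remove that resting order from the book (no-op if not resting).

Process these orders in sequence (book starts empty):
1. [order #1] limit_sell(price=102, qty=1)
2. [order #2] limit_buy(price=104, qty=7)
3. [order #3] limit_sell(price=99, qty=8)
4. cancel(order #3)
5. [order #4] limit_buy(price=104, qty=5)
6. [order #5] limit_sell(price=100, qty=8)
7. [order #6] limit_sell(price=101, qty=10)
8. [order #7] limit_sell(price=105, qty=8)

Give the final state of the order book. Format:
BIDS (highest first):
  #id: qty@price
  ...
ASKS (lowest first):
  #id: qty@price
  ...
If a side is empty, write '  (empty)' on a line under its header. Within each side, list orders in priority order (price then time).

Answer: BIDS (highest first):
  (empty)
ASKS (lowest first):
  #5: 3@100
  #6: 10@101
  #7: 8@105

Derivation:
After op 1 [order #1] limit_sell(price=102, qty=1): fills=none; bids=[-] asks=[#1:1@102]
After op 2 [order #2] limit_buy(price=104, qty=7): fills=#2x#1:1@102; bids=[#2:6@104] asks=[-]
After op 3 [order #3] limit_sell(price=99, qty=8): fills=#2x#3:6@104; bids=[-] asks=[#3:2@99]
After op 4 cancel(order #3): fills=none; bids=[-] asks=[-]
After op 5 [order #4] limit_buy(price=104, qty=5): fills=none; bids=[#4:5@104] asks=[-]
After op 6 [order #5] limit_sell(price=100, qty=8): fills=#4x#5:5@104; bids=[-] asks=[#5:3@100]
After op 7 [order #6] limit_sell(price=101, qty=10): fills=none; bids=[-] asks=[#5:3@100 #6:10@101]
After op 8 [order #7] limit_sell(price=105, qty=8): fills=none; bids=[-] asks=[#5:3@100 #6:10@101 #7:8@105]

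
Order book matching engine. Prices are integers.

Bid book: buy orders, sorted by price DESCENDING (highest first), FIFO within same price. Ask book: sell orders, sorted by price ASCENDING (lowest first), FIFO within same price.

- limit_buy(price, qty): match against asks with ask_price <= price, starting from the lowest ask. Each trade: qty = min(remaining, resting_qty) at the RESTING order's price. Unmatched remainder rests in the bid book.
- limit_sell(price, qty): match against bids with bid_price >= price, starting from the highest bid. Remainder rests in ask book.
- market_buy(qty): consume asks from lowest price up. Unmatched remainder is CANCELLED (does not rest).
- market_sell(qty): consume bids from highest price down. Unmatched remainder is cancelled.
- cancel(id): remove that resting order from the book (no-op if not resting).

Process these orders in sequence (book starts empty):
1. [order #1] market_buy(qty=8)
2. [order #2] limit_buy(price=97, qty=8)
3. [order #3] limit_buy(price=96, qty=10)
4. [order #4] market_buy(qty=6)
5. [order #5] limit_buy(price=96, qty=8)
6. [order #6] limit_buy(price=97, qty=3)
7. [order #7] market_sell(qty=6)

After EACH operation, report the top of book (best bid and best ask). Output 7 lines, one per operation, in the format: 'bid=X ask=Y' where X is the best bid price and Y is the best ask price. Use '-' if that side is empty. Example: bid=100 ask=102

Answer: bid=- ask=-
bid=97 ask=-
bid=97 ask=-
bid=97 ask=-
bid=97 ask=-
bid=97 ask=-
bid=97 ask=-

Derivation:
After op 1 [order #1] market_buy(qty=8): fills=none; bids=[-] asks=[-]
After op 2 [order #2] limit_buy(price=97, qty=8): fills=none; bids=[#2:8@97] asks=[-]
After op 3 [order #3] limit_buy(price=96, qty=10): fills=none; bids=[#2:8@97 #3:10@96] asks=[-]
After op 4 [order #4] market_buy(qty=6): fills=none; bids=[#2:8@97 #3:10@96] asks=[-]
After op 5 [order #5] limit_buy(price=96, qty=8): fills=none; bids=[#2:8@97 #3:10@96 #5:8@96] asks=[-]
After op 6 [order #6] limit_buy(price=97, qty=3): fills=none; bids=[#2:8@97 #6:3@97 #3:10@96 #5:8@96] asks=[-]
After op 7 [order #7] market_sell(qty=6): fills=#2x#7:6@97; bids=[#2:2@97 #6:3@97 #3:10@96 #5:8@96] asks=[-]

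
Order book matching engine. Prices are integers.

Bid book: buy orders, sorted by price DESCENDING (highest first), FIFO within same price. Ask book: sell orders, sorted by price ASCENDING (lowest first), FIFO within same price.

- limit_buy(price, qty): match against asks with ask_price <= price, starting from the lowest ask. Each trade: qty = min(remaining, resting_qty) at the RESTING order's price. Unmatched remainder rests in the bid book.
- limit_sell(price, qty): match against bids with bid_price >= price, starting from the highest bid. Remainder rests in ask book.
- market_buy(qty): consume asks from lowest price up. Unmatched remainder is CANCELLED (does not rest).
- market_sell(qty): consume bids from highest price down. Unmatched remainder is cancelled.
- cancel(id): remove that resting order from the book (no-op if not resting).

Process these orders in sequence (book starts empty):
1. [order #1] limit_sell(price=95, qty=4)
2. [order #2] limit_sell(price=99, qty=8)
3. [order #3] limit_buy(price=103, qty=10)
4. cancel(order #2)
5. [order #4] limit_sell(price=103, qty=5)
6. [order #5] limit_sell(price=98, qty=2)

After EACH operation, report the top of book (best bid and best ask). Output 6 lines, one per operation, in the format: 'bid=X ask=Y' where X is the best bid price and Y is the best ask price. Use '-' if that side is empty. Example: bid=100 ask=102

Answer: bid=- ask=95
bid=- ask=95
bid=- ask=99
bid=- ask=-
bid=- ask=103
bid=- ask=98

Derivation:
After op 1 [order #1] limit_sell(price=95, qty=4): fills=none; bids=[-] asks=[#1:4@95]
After op 2 [order #2] limit_sell(price=99, qty=8): fills=none; bids=[-] asks=[#1:4@95 #2:8@99]
After op 3 [order #3] limit_buy(price=103, qty=10): fills=#3x#1:4@95 #3x#2:6@99; bids=[-] asks=[#2:2@99]
After op 4 cancel(order #2): fills=none; bids=[-] asks=[-]
After op 5 [order #4] limit_sell(price=103, qty=5): fills=none; bids=[-] asks=[#4:5@103]
After op 6 [order #5] limit_sell(price=98, qty=2): fills=none; bids=[-] asks=[#5:2@98 #4:5@103]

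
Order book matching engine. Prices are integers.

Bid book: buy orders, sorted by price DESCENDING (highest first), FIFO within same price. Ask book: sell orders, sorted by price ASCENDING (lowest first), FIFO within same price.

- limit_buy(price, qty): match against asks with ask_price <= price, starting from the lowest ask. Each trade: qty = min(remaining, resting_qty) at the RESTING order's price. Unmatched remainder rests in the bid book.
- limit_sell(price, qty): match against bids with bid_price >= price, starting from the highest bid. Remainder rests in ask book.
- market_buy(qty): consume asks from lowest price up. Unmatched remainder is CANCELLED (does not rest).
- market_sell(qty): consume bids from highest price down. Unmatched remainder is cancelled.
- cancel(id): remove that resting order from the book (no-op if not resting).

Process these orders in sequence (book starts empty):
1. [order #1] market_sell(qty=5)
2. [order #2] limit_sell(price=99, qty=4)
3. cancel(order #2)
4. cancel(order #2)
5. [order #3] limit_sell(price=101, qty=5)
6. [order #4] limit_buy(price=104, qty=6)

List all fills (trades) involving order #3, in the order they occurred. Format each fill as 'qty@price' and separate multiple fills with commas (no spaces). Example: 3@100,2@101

After op 1 [order #1] market_sell(qty=5): fills=none; bids=[-] asks=[-]
After op 2 [order #2] limit_sell(price=99, qty=4): fills=none; bids=[-] asks=[#2:4@99]
After op 3 cancel(order #2): fills=none; bids=[-] asks=[-]
After op 4 cancel(order #2): fills=none; bids=[-] asks=[-]
After op 5 [order #3] limit_sell(price=101, qty=5): fills=none; bids=[-] asks=[#3:5@101]
After op 6 [order #4] limit_buy(price=104, qty=6): fills=#4x#3:5@101; bids=[#4:1@104] asks=[-]

Answer: 5@101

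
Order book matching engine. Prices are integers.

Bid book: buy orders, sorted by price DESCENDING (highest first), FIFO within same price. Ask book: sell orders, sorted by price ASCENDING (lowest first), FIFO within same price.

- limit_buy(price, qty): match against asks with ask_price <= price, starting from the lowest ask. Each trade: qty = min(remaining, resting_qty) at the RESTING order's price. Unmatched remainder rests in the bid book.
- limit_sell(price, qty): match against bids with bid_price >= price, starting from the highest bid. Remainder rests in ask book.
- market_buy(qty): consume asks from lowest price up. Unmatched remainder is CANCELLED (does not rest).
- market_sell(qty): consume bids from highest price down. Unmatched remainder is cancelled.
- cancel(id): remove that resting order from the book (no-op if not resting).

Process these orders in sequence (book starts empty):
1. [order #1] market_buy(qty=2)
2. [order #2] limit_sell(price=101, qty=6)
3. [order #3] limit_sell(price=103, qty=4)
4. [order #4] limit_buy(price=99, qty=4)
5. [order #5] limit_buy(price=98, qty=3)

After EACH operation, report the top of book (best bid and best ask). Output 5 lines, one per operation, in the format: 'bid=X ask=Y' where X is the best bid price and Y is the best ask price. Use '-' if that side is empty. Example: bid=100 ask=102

After op 1 [order #1] market_buy(qty=2): fills=none; bids=[-] asks=[-]
After op 2 [order #2] limit_sell(price=101, qty=6): fills=none; bids=[-] asks=[#2:6@101]
After op 3 [order #3] limit_sell(price=103, qty=4): fills=none; bids=[-] asks=[#2:6@101 #3:4@103]
After op 4 [order #4] limit_buy(price=99, qty=4): fills=none; bids=[#4:4@99] asks=[#2:6@101 #3:4@103]
After op 5 [order #5] limit_buy(price=98, qty=3): fills=none; bids=[#4:4@99 #5:3@98] asks=[#2:6@101 #3:4@103]

Answer: bid=- ask=-
bid=- ask=101
bid=- ask=101
bid=99 ask=101
bid=99 ask=101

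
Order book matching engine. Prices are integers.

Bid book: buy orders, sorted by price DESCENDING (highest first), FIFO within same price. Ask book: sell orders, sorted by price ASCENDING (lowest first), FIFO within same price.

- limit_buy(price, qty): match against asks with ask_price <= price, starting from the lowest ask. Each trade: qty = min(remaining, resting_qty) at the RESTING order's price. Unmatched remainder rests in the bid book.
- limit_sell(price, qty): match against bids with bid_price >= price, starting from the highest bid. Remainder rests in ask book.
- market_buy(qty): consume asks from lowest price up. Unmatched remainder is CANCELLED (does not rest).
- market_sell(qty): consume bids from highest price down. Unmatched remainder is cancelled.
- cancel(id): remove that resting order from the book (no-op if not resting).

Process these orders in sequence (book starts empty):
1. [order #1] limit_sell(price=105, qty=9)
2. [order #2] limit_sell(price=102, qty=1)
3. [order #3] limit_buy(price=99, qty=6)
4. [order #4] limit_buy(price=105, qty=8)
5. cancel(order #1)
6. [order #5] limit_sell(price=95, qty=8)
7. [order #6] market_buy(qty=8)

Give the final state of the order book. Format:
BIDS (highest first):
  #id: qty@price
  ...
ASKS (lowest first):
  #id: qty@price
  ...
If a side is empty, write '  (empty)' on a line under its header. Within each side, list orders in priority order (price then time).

After op 1 [order #1] limit_sell(price=105, qty=9): fills=none; bids=[-] asks=[#1:9@105]
After op 2 [order #2] limit_sell(price=102, qty=1): fills=none; bids=[-] asks=[#2:1@102 #1:9@105]
After op 3 [order #3] limit_buy(price=99, qty=6): fills=none; bids=[#3:6@99] asks=[#2:1@102 #1:9@105]
After op 4 [order #4] limit_buy(price=105, qty=8): fills=#4x#2:1@102 #4x#1:7@105; bids=[#3:6@99] asks=[#1:2@105]
After op 5 cancel(order #1): fills=none; bids=[#3:6@99] asks=[-]
After op 6 [order #5] limit_sell(price=95, qty=8): fills=#3x#5:6@99; bids=[-] asks=[#5:2@95]
After op 7 [order #6] market_buy(qty=8): fills=#6x#5:2@95; bids=[-] asks=[-]

Answer: BIDS (highest first):
  (empty)
ASKS (lowest first):
  (empty)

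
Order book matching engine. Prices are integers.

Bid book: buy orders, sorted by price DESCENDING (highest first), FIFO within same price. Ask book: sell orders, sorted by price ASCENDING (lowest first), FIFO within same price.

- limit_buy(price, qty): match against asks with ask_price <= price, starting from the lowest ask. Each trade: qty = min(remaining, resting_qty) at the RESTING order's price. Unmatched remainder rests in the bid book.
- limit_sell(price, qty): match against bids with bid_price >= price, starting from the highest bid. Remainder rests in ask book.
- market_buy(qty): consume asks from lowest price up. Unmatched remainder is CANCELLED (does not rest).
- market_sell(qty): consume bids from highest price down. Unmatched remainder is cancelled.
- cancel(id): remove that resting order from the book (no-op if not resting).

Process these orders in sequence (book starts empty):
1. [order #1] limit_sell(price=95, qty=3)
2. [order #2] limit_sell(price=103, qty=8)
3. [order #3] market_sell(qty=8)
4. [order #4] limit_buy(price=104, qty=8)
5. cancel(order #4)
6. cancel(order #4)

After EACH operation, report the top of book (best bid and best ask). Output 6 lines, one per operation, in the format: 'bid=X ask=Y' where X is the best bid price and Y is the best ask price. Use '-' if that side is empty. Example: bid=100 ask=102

Answer: bid=- ask=95
bid=- ask=95
bid=- ask=95
bid=- ask=103
bid=- ask=103
bid=- ask=103

Derivation:
After op 1 [order #1] limit_sell(price=95, qty=3): fills=none; bids=[-] asks=[#1:3@95]
After op 2 [order #2] limit_sell(price=103, qty=8): fills=none; bids=[-] asks=[#1:3@95 #2:8@103]
After op 3 [order #3] market_sell(qty=8): fills=none; bids=[-] asks=[#1:3@95 #2:8@103]
After op 4 [order #4] limit_buy(price=104, qty=8): fills=#4x#1:3@95 #4x#2:5@103; bids=[-] asks=[#2:3@103]
After op 5 cancel(order #4): fills=none; bids=[-] asks=[#2:3@103]
After op 6 cancel(order #4): fills=none; bids=[-] asks=[#2:3@103]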